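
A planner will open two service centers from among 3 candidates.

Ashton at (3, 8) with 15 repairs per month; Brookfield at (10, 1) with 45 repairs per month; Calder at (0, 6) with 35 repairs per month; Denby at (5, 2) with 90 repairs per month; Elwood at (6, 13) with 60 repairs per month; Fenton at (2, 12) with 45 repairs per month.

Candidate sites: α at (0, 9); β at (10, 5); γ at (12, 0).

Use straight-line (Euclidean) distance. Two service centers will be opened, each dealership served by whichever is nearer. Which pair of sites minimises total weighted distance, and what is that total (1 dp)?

{α, β}, total 1452.1

Evaluate every pair (each demand assigned to the nearer of the two):
  {α, β}: total = 1452.1
  {α, γ}: total = 1503.2
  {β, γ}: total = 2106.4
Best pair: {α, β} with total 1452.1.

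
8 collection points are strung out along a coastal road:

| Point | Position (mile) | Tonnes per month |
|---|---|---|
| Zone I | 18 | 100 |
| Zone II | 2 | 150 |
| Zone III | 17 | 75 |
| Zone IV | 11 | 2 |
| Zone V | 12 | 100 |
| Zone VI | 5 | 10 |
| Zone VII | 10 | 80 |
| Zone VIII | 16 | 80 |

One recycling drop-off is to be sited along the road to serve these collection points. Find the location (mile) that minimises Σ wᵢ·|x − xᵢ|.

x = 12

For a sum of weighted absolute distances on a line, the optimum is the weighted median (not the mean). Total weight W = 597; half-weight = 298.5.
Sort by position and accumulate weight:
  mile 2 (Zone II, w=150) → cum 150
  mile 5 (Zone VI, w=10) → cum 160
  mile 10 (Zone VII, w=80) → cum 240
  mile 11 (Zone IV, w=2) → cum 242
  mile 12 (Zone V, w=100) → cum 342  ≥ 298.5 → median here
  mile 16 (Zone VIII, w=80) → cum 422
  mile 17 (Zone III, w=75) → cum 497
  mile 18 (Zone I, w=100) → cum 597
Optimal location: mile 12.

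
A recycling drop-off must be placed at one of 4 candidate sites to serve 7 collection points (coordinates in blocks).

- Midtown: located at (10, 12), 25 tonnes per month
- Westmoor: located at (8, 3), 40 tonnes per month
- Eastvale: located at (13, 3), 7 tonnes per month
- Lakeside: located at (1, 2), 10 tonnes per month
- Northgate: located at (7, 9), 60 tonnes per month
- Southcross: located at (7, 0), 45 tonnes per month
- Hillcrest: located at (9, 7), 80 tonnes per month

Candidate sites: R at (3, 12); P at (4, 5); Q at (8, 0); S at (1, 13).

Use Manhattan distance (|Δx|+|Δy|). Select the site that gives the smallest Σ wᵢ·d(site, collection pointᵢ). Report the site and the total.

Q, total 1901 blocks

Total weighted distance at each candidate:
  R (3, 12): total = 3008
  P (4, 5): total = 2042
  Q (8, 0): total = 1901
  S (1, 13): total = 3769
Minimum is at Q with total 1901 blocks.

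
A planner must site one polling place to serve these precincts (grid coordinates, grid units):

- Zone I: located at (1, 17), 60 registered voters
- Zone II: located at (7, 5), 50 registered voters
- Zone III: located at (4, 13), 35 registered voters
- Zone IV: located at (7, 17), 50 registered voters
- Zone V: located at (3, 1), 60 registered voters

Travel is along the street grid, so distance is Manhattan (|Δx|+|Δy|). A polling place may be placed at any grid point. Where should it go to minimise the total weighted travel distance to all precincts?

Manhattan distance separates: Σwᵢ(|x−xᵢ|+|y−yᵢ|) = Σwᵢ|x−xᵢ| + Σwᵢ|y−yᵢ|, so x and y are optimised independently as 1-D weighted medians.
Total weight W = 255; half = 127.5.
x-coordinate, sorted with cumulative weight:
  x=1 (Zone I, w=60) cum 60
  x=3 (Zone V, w=60) cum 120
  x=4 (Zone III, w=35) cum 155  ← median
  x=7 (Zone II, w=50) cum 205
  x=7 (Zone IV, w=50) cum 255
⇒ x* = 4
y-coordinate, sorted with cumulative weight:
  y=1 (Zone V, w=60) cum 60
  y=5 (Zone II, w=50) cum 110
  y=13 (Zone III, w=35) cum 145  ← median
  y=17 (Zone I, w=60) cum 205
  y=17 (Zone IV, w=50) cum 255
⇒ y* = 13

(4, 13)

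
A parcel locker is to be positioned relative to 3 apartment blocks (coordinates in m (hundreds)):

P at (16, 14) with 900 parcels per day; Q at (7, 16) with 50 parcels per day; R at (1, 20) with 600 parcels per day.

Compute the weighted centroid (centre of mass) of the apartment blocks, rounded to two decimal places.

The minimiser of Σwᵢ‖p−pᵢ‖² is the weighted centroid p* = (Σwᵢpᵢ)/(Σwᵢ).
Σwᵢ = 1550.
Σwᵢxᵢ = 900·16 + 50·7 + 600·1 = 15350.
Σwᵢyᵢ = 900·14 + 50·16 + 600·20 = 25400.
x* = 15350/1550 = 9.90, y* = 25400/1550 = 16.39.

(9.90, 16.39)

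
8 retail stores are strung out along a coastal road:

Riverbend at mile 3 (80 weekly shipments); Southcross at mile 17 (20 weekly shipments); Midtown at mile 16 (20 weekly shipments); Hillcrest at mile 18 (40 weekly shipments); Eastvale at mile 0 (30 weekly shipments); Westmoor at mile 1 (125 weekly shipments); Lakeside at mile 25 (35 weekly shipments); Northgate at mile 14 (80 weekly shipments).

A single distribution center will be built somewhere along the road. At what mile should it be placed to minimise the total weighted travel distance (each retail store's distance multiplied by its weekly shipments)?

x = 3

For a sum of weighted absolute distances on a line, the optimum is the weighted median (not the mean). Total weight W = 430; half-weight = 215.
Sort by position and accumulate weight:
  mile 0 (Eastvale, w=30) → cum 30
  mile 1 (Westmoor, w=125) → cum 155
  mile 3 (Riverbend, w=80) → cum 235  ≥ 215 → median here
  mile 14 (Northgate, w=80) → cum 315
  mile 16 (Midtown, w=20) → cum 335
  mile 17 (Southcross, w=20) → cum 355
  mile 18 (Hillcrest, w=40) → cum 395
  mile 25 (Lakeside, w=35) → cum 430
Optimal location: mile 3.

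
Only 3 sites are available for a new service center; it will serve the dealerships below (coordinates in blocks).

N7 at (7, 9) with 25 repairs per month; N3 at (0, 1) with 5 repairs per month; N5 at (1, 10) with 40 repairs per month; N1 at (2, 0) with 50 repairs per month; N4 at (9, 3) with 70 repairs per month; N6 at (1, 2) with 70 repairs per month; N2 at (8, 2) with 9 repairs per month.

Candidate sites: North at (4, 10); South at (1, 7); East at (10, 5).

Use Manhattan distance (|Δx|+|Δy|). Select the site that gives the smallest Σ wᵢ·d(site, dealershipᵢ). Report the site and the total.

South, total 2053 blocks

Total weighted distance at each candidate:
  North (4, 10): total = 2603
  South (1, 7): total = 2053
  East (10, 5): total = 2550
Minimum is at South with total 2053 blocks.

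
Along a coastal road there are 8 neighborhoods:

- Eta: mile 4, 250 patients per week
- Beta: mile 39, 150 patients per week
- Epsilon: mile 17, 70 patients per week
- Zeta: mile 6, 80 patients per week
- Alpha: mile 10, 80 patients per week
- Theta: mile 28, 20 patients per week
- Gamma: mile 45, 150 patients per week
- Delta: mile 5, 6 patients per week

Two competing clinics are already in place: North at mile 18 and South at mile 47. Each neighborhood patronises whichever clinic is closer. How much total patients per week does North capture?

The indifferent point is the midpoint (18+47)/2 = 32.5; neighborhoods left of it (closer to North at 18) go to North, those right go to South.
  Eta at 4 (w=250) → North
  Delta at 5 (w=6) → North
  Zeta at 6 (w=80) → North
  Alpha at 10 (w=80) → North
  Epsilon at 17 (w=70) → North
  Theta at 28 (w=20) → North
  Beta at 39 (w=150) → South
  Gamma at 45 (w=150) → South
North captures 506; South captures 300.

506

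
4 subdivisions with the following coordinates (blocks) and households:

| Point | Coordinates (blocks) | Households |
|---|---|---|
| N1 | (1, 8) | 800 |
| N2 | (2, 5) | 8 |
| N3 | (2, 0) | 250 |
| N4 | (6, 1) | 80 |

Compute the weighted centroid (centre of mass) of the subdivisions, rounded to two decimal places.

(1.58, 5.73)

The minimiser of Σwᵢ‖p−pᵢ‖² is the weighted centroid p* = (Σwᵢpᵢ)/(Σwᵢ).
Σwᵢ = 1138.
Σwᵢxᵢ = 800·1 + 8·2 + 250·2 + 80·6 = 1796.
Σwᵢyᵢ = 800·8 + 8·5 + 250·0 + 80·1 = 6520.
x* = 1796/1138 = 1.58, y* = 6520/1138 = 5.73.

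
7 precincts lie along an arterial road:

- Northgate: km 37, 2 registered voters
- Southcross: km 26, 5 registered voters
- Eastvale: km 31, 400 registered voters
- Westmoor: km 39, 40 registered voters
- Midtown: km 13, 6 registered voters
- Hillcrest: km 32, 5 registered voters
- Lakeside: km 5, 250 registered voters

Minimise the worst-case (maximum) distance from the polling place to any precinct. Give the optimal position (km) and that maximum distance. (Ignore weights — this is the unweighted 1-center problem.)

location 22, max distance 17

The 1-center on a line is the midpoint of the two extreme points: leftmost at 5, rightmost at 39.
Optimal location = (5 + 39)/2 = 22; maximum distance = (39 − 5)/2 = 17.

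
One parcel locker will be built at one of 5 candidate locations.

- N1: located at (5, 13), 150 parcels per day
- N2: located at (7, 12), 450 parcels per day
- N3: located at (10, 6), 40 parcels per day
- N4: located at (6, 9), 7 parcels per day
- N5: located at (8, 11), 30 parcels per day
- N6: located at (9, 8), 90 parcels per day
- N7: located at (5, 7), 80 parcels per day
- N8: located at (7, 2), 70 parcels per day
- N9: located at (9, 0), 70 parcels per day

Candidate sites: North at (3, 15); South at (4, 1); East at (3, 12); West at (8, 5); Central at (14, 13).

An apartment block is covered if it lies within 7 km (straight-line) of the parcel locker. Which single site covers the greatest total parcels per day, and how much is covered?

Coverage radius r = 7 km; a point is covered iff (Δx)²+(Δy)² ≤ 7² = 49.
  North (3, 15): covers {N1, N2, N4, N5} → 637
  South (4, 1): covers {N7, N8, N9} → 220
  East (3, 12): covers {N1, N2, N4, N5, N7} → 717
  West (8, 5): covers {N3, N4, N5, N6, N7, N8, N9} → 387
  Central (14, 13): covers {N5} → 30
Maximum coverage at East: 717 parcels per day.

East, covering 717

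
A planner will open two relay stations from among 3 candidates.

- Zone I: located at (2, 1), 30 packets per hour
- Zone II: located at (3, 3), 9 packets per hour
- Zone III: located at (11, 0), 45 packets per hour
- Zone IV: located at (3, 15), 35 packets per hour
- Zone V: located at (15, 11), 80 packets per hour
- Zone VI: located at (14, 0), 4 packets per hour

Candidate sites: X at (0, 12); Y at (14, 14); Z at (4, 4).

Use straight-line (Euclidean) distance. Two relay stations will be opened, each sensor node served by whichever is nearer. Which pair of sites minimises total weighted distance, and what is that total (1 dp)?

{Y, Z}, total 1166.3

Evaluate every pair (each demand assigned to the nearer of the two):
  {Y, Z}: total = 1166.3
  {X, Y}: total = 1522.6
  {X, Z}: total = 1718.3
Best pair: {Y, Z} with total 1166.3.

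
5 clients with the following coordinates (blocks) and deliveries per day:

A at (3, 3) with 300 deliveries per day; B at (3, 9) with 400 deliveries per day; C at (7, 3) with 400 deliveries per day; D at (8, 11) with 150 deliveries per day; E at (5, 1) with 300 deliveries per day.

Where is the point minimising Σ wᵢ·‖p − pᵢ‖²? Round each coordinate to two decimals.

The minimiser of Σwᵢ‖p−pᵢ‖² is the weighted centroid p* = (Σwᵢpᵢ)/(Σwᵢ).
Σwᵢ = 1550.
Σwᵢxᵢ = 300·3 + 400·3 + 400·7 + 150·8 + 300·5 = 7600.
Σwᵢyᵢ = 300·3 + 400·9 + 400·3 + 150·11 + 300·1 = 7650.
x* = 7600/1550 = 4.90, y* = 7650/1550 = 4.94.

(4.90, 4.94)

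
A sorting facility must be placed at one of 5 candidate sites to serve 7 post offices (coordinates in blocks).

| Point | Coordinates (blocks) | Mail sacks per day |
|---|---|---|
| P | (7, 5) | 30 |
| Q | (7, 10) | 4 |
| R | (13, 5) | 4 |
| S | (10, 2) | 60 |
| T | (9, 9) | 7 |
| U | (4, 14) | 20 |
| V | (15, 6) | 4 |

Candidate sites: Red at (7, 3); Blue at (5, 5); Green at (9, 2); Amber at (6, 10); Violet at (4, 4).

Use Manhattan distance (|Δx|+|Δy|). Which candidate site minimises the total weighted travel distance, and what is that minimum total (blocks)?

Total weighted distance at each candidate:
  Red (7, 3): total = 740
  Blue (5, 5): total = 900
  Green (9, 2): total = 707
  Amber (6, 10): total = 1152
  Violet (4, 4): total = 998
Minimum is at Green with total 707 blocks.

Green, total 707 blocks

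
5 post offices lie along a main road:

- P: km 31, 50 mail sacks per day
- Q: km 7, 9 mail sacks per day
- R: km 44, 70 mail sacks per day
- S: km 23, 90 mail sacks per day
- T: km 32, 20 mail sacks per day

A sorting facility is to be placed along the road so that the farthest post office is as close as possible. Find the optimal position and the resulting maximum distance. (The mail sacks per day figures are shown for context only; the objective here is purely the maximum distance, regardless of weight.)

location 25.5, max distance 18.5

The 1-center on a line is the midpoint of the two extreme points: leftmost at 7, rightmost at 44.
Optimal location = (7 + 44)/2 = 25.5; maximum distance = (44 − 7)/2 = 18.5.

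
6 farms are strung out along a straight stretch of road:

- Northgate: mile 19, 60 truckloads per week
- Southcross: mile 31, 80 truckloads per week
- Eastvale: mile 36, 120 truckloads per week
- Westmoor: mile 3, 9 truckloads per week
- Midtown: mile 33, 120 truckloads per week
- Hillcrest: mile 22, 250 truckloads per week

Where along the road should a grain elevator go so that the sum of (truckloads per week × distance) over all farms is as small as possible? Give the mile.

For a sum of weighted absolute distances on a line, the optimum is the weighted median (not the mean). Total weight W = 639; half-weight = 319.5.
Sort by position and accumulate weight:
  mile 3 (Westmoor, w=9) → cum 9
  mile 19 (Northgate, w=60) → cum 69
  mile 22 (Hillcrest, w=250) → cum 319
  mile 31 (Southcross, w=80) → cum 399  ≥ 319.5 → median here
  mile 33 (Midtown, w=120) → cum 519
  mile 36 (Eastvale, w=120) → cum 639
Optimal location: mile 31.

x = 31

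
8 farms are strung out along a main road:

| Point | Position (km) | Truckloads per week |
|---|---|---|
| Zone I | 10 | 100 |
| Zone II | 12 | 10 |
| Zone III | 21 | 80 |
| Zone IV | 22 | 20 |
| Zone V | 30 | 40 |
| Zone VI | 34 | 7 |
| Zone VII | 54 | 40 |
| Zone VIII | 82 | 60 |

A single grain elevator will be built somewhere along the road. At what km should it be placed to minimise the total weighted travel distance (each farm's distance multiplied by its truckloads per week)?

x = 21

For a sum of weighted absolute distances on a line, the optimum is the weighted median (not the mean). Total weight W = 357; half-weight = 178.5.
Sort by position and accumulate weight:
  km 10 (Zone I, w=100) → cum 100
  km 12 (Zone II, w=10) → cum 110
  km 21 (Zone III, w=80) → cum 190  ≥ 178.5 → median here
  km 22 (Zone IV, w=20) → cum 210
  km 30 (Zone V, w=40) → cum 250
  km 34 (Zone VI, w=7) → cum 257
  km 54 (Zone VII, w=40) → cum 297
  km 82 (Zone VIII, w=60) → cum 357
Optimal location: km 21.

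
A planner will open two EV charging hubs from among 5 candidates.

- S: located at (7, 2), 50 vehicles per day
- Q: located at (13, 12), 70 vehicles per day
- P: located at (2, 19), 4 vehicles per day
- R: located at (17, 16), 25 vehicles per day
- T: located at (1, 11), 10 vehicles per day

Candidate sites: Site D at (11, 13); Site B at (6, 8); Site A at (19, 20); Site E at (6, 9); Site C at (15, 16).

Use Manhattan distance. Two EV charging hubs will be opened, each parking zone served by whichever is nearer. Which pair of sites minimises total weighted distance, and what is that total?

Evaluate every pair (each demand assigned to the nearer of the two):
  {Site D, Site B}: total = 925
  {Site B, Site C}: total = 960
  {Site D, Site E}: total = 961
  {Site E, Site C}: total = 996
  {Site D, Site C}: total = 1190
  {Site D, Site A}: total = 1290
  {Site A, Site E}: total = 1376
  {Site B, Site A}: total = 1410
  {Site B, Site E}: total = 1626
  {Site A, Site C}: total = 1824
Best pair: {Site D, Site B} with total 925.

{Site D, Site B}, total 925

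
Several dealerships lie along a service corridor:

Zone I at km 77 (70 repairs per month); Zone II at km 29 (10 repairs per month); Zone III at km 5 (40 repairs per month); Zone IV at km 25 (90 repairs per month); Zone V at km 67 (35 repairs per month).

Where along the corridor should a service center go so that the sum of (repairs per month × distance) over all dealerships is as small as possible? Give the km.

For a sum of weighted absolute distances on a line, the optimum is the weighted median (not the mean). Total weight W = 245; half-weight = 122.5.
Sort by position and accumulate weight:
  km 5 (Zone III, w=40) → cum 40
  km 25 (Zone IV, w=90) → cum 130  ≥ 122.5 → median here
  km 29 (Zone II, w=10) → cum 140
  km 67 (Zone V, w=35) → cum 175
  km 77 (Zone I, w=70) → cum 245
Optimal location: km 25.

x = 25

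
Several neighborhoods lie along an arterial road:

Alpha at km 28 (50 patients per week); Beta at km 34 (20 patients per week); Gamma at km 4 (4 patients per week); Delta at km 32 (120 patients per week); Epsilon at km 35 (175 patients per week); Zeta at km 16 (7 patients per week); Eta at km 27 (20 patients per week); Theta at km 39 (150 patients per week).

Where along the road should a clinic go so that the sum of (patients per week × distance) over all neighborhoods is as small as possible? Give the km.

x = 35

For a sum of weighted absolute distances on a line, the optimum is the weighted median (not the mean). Total weight W = 546; half-weight = 273.
Sort by position and accumulate weight:
  km 4 (Gamma, w=4) → cum 4
  km 16 (Zeta, w=7) → cum 11
  km 27 (Eta, w=20) → cum 31
  km 28 (Alpha, w=50) → cum 81
  km 32 (Delta, w=120) → cum 201
  km 34 (Beta, w=20) → cum 221
  km 35 (Epsilon, w=175) → cum 396  ≥ 273 → median here
  km 39 (Theta, w=150) → cum 546
Optimal location: km 35.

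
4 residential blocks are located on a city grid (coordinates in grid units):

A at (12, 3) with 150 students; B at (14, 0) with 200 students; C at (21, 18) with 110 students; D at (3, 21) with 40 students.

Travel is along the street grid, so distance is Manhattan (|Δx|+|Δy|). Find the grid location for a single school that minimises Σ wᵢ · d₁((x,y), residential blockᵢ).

(14, 3)

Manhattan distance separates: Σwᵢ(|x−xᵢ|+|y−yᵢ|) = Σwᵢ|x−xᵢ| + Σwᵢ|y−yᵢ|, so x and y are optimised independently as 1-D weighted medians.
Total weight W = 500; half = 250.
x-coordinate, sorted with cumulative weight:
  x=3 (D, w=40) cum 40
  x=12 (A, w=150) cum 190
  x=14 (B, w=200) cum 390  ← median
  x=21 (C, w=110) cum 500
⇒ x* = 14
y-coordinate, sorted with cumulative weight:
  y=0 (B, w=200) cum 200
  y=3 (A, w=150) cum 350  ← median
  y=18 (C, w=110) cum 460
  y=21 (D, w=40) cum 500
⇒ y* = 3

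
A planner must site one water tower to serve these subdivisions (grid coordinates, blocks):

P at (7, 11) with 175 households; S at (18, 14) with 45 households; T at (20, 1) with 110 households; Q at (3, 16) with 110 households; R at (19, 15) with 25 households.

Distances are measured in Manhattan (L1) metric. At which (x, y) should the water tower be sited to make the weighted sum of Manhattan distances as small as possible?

Manhattan distance separates: Σwᵢ(|x−xᵢ|+|y−yᵢ|) = Σwᵢ|x−xᵢ| + Σwᵢ|y−yᵢ|, so x and y are optimised independently as 1-D weighted medians.
Total weight W = 465; half = 232.5.
x-coordinate, sorted with cumulative weight:
  x=3 (Q, w=110) cum 110
  x=7 (P, w=175) cum 285  ← median
  x=18 (S, w=45) cum 330
  x=19 (R, w=25) cum 355
  x=20 (T, w=110) cum 465
⇒ x* = 7
y-coordinate, sorted with cumulative weight:
  y=1 (T, w=110) cum 110
  y=11 (P, w=175) cum 285  ← median
  y=14 (S, w=45) cum 330
  y=15 (R, w=25) cum 355
  y=16 (Q, w=110) cum 465
⇒ y* = 11

(7, 11)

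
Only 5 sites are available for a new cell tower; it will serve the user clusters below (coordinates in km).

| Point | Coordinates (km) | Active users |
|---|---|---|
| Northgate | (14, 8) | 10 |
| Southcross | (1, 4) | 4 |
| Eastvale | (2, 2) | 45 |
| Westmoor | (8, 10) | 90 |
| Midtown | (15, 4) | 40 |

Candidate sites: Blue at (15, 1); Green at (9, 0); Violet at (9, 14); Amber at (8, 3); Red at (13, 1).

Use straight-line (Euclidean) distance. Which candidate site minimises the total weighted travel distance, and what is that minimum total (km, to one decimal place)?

Total weighted distance at each candidate:
  Blue (15, 1): total = 1860.9
  Green (9, 0): total = 1650.7
  Violet (9, 14): total = 1592.0
  Amber (8, 3): total = 1293.0
  Red (13, 1): total = 1688.1
Minimum is at Amber with total 1293.0 km.

Amber, total 1293.0 km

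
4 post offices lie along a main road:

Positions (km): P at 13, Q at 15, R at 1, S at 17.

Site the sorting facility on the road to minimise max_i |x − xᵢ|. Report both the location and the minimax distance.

The 1-center on a line is the midpoint of the two extreme points: leftmost at 1, rightmost at 17.
Optimal location = (1 + 17)/2 = 9; maximum distance = (17 − 1)/2 = 8.

location 9, max distance 8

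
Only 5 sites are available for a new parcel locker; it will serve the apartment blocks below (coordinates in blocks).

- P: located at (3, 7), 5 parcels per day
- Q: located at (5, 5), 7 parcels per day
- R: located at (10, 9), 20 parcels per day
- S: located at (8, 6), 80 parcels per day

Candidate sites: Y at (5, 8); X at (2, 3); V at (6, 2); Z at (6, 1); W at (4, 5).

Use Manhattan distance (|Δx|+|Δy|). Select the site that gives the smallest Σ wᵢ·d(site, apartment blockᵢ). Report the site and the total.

Y, total 556 blocks

Total weighted distance at each candidate:
  Y (5, 8): total = 556
  X (2, 3): total = 1060
  V (6, 2): total = 768
  Z (6, 1): total = 880
  W (4, 5): total = 622
Minimum is at Y with total 556 blocks.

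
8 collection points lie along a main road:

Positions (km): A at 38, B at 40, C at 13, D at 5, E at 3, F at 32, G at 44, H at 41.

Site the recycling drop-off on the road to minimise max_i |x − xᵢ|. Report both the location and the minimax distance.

The 1-center on a line is the midpoint of the two extreme points: leftmost at 3, rightmost at 44.
Optimal location = (3 + 44)/2 = 23.5; maximum distance = (44 − 3)/2 = 20.5.

location 23.5, max distance 20.5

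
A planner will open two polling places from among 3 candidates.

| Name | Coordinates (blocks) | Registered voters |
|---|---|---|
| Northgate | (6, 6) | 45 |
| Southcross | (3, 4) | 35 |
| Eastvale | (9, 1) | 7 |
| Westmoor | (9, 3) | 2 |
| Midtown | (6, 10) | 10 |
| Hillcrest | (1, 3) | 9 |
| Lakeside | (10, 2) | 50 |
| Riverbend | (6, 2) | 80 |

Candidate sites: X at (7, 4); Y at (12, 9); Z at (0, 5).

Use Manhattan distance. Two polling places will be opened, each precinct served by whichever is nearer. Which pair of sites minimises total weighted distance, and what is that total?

Evaluate every pair (each demand assigned to the nearer of the two):
  {X, Z}: total = 903
  {X, Y}: total = 939
  {Y, Z}: total = 1817
Best pair: {X, Z} with total 903.

{X, Z}, total 903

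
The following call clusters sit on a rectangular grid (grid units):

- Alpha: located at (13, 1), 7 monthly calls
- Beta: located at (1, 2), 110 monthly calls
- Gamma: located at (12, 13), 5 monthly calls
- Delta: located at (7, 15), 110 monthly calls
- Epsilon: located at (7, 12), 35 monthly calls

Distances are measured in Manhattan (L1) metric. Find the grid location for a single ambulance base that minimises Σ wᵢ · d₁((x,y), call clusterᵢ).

Manhattan distance separates: Σwᵢ(|x−xᵢ|+|y−yᵢ|) = Σwᵢ|x−xᵢ| + Σwᵢ|y−yᵢ|, so x and y are optimised independently as 1-D weighted medians.
Total weight W = 267; half = 133.5.
x-coordinate, sorted with cumulative weight:
  x=1 (Beta, w=110) cum 110
  x=7 (Delta, w=110) cum 220  ← median
  x=7 (Epsilon, w=35) cum 255
  x=12 (Gamma, w=5) cum 260
  x=13 (Alpha, w=7) cum 267
⇒ x* = 7
y-coordinate, sorted with cumulative weight:
  y=1 (Alpha, w=7) cum 7
  y=2 (Beta, w=110) cum 117
  y=12 (Epsilon, w=35) cum 152  ← median
  y=13 (Gamma, w=5) cum 157
  y=15 (Delta, w=110) cum 267
⇒ y* = 12

(7, 12)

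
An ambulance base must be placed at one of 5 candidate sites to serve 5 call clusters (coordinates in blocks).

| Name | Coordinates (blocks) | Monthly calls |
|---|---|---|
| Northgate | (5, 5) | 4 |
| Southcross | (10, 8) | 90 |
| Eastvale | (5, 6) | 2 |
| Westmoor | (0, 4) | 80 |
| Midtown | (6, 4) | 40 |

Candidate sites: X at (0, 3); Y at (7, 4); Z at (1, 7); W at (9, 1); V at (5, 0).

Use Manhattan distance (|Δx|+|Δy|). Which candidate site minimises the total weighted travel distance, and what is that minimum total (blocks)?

Y, total 1250 blocks

Total weighted distance at each candidate:
  X (0, 3): total = 1754
  Y (7, 4): total = 1250
  Z (1, 7): total = 1574
  W (9, 1): total = 1970
  V (5, 0): total = 2122
Minimum is at Y with total 1250 blocks.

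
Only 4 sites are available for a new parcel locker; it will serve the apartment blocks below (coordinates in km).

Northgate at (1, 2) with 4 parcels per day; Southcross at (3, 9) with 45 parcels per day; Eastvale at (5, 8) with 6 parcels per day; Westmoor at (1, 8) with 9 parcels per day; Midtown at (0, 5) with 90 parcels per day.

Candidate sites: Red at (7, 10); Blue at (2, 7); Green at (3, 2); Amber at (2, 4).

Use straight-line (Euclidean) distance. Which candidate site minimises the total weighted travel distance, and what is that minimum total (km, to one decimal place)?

Blue, total 407.3 km

Total weighted distance at each candidate:
  Red (7, 10): total = 1073.6
  Blue (2, 7): total = 407.3
  Green (3, 2): total = 799.7
  Amber (2, 4): total = 506.8
Minimum is at Blue with total 407.3 km.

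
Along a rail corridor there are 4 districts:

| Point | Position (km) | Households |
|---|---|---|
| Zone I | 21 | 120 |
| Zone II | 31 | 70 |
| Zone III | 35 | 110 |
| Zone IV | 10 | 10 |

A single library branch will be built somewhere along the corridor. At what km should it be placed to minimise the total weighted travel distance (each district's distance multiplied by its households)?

For a sum of weighted absolute distances on a line, the optimum is the weighted median (not the mean). Total weight W = 310; half-weight = 155.
Sort by position and accumulate weight:
  km 10 (Zone IV, w=10) → cum 10
  km 21 (Zone I, w=120) → cum 130
  km 31 (Zone II, w=70) → cum 200  ≥ 155 → median here
  km 35 (Zone III, w=110) → cum 310
Optimal location: km 31.

x = 31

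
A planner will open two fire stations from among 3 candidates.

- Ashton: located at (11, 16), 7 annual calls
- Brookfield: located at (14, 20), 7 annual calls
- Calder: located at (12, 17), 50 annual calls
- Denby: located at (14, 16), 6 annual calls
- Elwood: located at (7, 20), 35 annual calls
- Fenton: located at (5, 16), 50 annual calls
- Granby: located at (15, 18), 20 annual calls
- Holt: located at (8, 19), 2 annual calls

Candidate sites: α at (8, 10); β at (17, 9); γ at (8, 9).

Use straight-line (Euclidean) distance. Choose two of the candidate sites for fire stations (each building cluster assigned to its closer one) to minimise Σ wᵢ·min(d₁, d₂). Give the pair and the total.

Evaluate every pair (each demand assigned to the nearer of the two):
  {α, β}: total = 1465.1
  {α, γ}: total = 1500.4
  {β, γ}: total = 1597.8
Best pair: {α, β} with total 1465.1.

{α, β}, total 1465.1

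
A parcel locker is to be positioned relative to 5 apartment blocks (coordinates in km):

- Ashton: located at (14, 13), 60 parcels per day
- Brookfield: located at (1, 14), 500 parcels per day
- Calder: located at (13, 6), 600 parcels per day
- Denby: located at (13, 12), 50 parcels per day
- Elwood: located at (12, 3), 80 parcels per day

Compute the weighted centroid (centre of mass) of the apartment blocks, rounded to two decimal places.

The minimiser of Σwᵢ‖p−pᵢ‖² is the weighted centroid p* = (Σwᵢpᵢ)/(Σwᵢ).
Σwᵢ = 1290.
Σwᵢxᵢ = 60·14 + 500·1 + 600·13 + 50·13 + 80·12 = 10750.
Σwᵢyᵢ = 60·13 + 500·14 + 600·6 + 50·12 + 80·3 = 12220.
x* = 10750/1290 = 8.33, y* = 12220/1290 = 9.47.

(8.33, 9.47)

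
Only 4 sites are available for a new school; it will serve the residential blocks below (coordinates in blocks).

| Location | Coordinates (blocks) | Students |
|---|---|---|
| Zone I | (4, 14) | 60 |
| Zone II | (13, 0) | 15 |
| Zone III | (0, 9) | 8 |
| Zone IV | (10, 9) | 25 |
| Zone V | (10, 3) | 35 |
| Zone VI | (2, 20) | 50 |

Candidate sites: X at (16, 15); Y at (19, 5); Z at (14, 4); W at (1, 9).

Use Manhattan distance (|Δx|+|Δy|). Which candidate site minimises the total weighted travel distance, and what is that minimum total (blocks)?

Total weighted distance at each candidate:
  X (16, 15): total = 3106
  Y (19, 5): total = 4099
  Z (14, 4): total = 3227
  W (1, 9): total = 2153
Minimum is at W with total 2153 blocks.

W, total 2153 blocks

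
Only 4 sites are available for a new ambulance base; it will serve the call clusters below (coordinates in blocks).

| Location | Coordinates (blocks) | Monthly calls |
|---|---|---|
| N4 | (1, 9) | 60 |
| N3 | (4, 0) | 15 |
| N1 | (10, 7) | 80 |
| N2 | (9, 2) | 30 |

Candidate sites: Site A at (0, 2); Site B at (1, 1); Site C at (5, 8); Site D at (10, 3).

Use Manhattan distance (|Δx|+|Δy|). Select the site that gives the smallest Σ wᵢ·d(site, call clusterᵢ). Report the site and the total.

Site C, total 1215 blocks

Total weighted distance at each candidate:
  Site A (0, 2): total = 2040
  Site B (1, 1): total = 2010
  Site C (5, 8): total = 1215
  Site D (10, 3): total = 1415
Minimum is at Site C with total 1215 blocks.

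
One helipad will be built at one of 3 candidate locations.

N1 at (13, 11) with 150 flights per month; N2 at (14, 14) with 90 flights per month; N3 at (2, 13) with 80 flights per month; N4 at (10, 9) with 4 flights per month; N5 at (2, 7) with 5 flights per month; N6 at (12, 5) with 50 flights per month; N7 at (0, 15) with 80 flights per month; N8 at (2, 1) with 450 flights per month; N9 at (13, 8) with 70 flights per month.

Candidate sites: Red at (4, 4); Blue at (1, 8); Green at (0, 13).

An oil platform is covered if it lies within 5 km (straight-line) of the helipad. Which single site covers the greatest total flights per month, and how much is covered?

Coverage radius r = 5 km; a point is covered iff (Δx)²+(Δy)² ≤ 5² = 25.
  Red (4, 4): covers {N5, N8} → 455
  Blue (1, 8): covers {N5} → 5
  Green (0, 13): covers {N3, N7} → 160
Maximum coverage at Red: 455 flights per month.

Red, covering 455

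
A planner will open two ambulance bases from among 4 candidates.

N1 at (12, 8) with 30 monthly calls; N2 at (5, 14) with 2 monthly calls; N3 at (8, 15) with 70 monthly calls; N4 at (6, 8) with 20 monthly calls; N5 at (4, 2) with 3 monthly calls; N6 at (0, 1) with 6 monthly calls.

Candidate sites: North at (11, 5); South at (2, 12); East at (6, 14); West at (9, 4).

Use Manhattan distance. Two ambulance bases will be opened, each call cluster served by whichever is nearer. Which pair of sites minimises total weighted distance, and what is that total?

Evaluate every pair (each demand assigned to the nearer of the two):
  {North, East}: total = 572
  {East, West}: total = 635
  {South, East}: total = 806
  {North, South}: total = 1028
  {South, West}: total = 1083
  {North, West}: total = 1221
Best pair: {North, East} with total 572.

{North, East}, total 572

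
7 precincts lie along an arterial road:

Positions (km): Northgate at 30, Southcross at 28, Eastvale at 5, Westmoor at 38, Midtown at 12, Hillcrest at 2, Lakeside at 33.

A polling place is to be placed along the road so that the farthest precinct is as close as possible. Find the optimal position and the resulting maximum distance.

The 1-center on a line is the midpoint of the two extreme points: leftmost at 2, rightmost at 38.
Optimal location = (2 + 38)/2 = 20; maximum distance = (38 − 2)/2 = 18.

location 20, max distance 18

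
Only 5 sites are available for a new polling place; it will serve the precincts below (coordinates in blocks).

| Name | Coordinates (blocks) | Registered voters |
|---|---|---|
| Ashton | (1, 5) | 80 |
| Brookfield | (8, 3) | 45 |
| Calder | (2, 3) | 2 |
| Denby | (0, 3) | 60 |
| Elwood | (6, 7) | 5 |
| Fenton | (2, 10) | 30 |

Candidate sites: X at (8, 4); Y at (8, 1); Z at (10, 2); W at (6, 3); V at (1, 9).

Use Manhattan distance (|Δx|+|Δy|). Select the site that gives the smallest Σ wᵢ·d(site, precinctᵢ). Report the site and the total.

W, total 1368 blocks

Total weighted distance at each candidate:
  X (8, 4): total = 1624
  Y (8, 1): total = 2076
  Z (10, 2): total = 2298
  W (6, 3): total = 1368
  V (1, 9): total = 1434
Minimum is at W with total 1368 blocks.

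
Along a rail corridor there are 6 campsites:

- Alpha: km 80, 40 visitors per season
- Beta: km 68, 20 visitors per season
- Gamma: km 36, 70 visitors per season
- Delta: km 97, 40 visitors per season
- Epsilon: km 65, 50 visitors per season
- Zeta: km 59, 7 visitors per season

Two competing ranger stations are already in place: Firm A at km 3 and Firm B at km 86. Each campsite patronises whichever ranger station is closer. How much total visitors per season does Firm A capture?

The indifferent point is the midpoint (3+86)/2 = 44.5; campsites left of it (closer to Firm A at 3) go to Firm A, those right go to Firm B.
  Gamma at 36 (w=70) → Firm A
  Zeta at 59 (w=7) → Firm B
  Epsilon at 65 (w=50) → Firm B
  Beta at 68 (w=20) → Firm B
  Alpha at 80 (w=40) → Firm B
  Delta at 97 (w=40) → Firm B
Firm A captures 70; Firm B captures 157.

70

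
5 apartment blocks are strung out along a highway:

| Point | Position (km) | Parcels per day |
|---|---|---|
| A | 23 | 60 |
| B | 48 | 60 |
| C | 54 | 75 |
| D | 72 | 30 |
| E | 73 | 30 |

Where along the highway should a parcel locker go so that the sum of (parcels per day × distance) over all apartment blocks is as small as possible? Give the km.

x = 54

For a sum of weighted absolute distances on a line, the optimum is the weighted median (not the mean). Total weight W = 255; half-weight = 127.5.
Sort by position and accumulate weight:
  km 23 (A, w=60) → cum 60
  km 48 (B, w=60) → cum 120
  km 54 (C, w=75) → cum 195  ≥ 127.5 → median here
  km 72 (D, w=30) → cum 225
  km 73 (E, w=30) → cum 255
Optimal location: km 54.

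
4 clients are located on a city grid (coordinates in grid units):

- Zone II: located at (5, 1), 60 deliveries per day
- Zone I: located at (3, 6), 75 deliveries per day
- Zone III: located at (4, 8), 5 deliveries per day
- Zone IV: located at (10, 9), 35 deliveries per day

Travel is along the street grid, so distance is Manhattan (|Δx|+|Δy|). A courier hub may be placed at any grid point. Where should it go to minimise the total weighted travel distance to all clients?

Manhattan distance separates: Σwᵢ(|x−xᵢ|+|y−yᵢ|) = Σwᵢ|x−xᵢ| + Σwᵢ|y−yᵢ|, so x and y are optimised independently as 1-D weighted medians.
Total weight W = 175; half = 87.5.
x-coordinate, sorted with cumulative weight:
  x=3 (Zone I, w=75) cum 75
  x=4 (Zone III, w=5) cum 80
  x=5 (Zone II, w=60) cum 140  ← median
  x=10 (Zone IV, w=35) cum 175
⇒ x* = 5
y-coordinate, sorted with cumulative weight:
  y=1 (Zone II, w=60) cum 60
  y=6 (Zone I, w=75) cum 135  ← median
  y=8 (Zone III, w=5) cum 140
  y=9 (Zone IV, w=35) cum 175
⇒ y* = 6

(5, 6)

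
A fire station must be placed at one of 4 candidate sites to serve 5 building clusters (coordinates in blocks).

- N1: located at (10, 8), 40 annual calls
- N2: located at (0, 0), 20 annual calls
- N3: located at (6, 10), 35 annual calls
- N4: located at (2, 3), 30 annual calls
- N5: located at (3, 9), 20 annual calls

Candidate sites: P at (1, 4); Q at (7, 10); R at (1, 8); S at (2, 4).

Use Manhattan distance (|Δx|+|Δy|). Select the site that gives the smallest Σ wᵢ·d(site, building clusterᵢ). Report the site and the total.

Total weighted distance at each candidate:
  P (1, 4): total = 1205
  Q (7, 10): total = 1035
  R (1, 8): total = 1025
  S (2, 4): total = 1100
Minimum is at R with total 1025 blocks.

R, total 1025 blocks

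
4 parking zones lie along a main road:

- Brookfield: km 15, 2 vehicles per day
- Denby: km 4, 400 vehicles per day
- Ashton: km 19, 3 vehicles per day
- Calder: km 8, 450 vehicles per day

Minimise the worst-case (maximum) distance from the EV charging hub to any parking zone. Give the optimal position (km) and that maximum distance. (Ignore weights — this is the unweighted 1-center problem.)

location 11.5, max distance 7.5

The 1-center on a line is the midpoint of the two extreme points: leftmost at 4, rightmost at 19.
Optimal location = (4 + 19)/2 = 11.5; maximum distance = (19 − 4)/2 = 7.5.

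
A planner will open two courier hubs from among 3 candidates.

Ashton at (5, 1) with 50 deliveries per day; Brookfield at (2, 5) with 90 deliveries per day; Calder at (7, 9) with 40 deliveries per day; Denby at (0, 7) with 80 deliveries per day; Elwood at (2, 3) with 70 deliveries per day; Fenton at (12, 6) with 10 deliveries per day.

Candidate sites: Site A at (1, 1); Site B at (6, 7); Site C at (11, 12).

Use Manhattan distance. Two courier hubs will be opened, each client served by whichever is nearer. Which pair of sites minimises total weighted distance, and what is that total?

{Site A, Site B}, total 1530

Evaluate every pair (each demand assigned to the nearer of the two):
  {Site A, Site B}: total = 1530
  {Site A, Site C}: total = 1770
  {Site B, Site C}: total = 2120
Best pair: {Site A, Site B} with total 1530.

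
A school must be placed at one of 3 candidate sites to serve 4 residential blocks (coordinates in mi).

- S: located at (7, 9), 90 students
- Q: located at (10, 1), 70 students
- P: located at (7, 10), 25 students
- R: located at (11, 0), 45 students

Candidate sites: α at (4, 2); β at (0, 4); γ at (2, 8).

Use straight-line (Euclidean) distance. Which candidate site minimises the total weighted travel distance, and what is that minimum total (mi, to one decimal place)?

Total weighted distance at each candidate:
  α (4, 2): total = 1652.4
  β (0, 4): total = 2262.2
  γ (2, 8): total = 1879.5
Minimum is at α with total 1652.4 mi.

α, total 1652.4 mi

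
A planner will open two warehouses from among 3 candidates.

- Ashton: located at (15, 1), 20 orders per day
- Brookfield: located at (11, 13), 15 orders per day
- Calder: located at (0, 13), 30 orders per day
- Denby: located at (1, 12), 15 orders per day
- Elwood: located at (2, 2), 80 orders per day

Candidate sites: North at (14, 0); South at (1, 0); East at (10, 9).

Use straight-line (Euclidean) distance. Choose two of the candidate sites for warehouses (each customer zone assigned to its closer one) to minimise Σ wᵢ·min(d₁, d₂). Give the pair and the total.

{South, East}, total 894.8

Evaluate every pair (each demand assigned to the nearer of the two):
  {South, East}: total = 894.8
  {North, South}: total = 978.4
  {North, East}: total = 1406.0
Best pair: {South, East} with total 894.8.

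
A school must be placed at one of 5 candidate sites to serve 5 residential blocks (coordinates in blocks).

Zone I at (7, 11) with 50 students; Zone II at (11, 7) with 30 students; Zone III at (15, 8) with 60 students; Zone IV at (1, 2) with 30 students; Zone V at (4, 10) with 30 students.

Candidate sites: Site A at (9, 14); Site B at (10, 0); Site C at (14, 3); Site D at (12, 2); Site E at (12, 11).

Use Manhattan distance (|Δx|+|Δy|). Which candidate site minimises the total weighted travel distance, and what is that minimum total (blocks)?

Total weighted distance at each candidate:
  Site A (9, 14): total = 2110
  Site B (10, 0): total = 2530
  Site C (14, 3): total = 2250
  Site D (12, 2): total = 2230
  Site E (12, 11): total = 1630
Minimum is at Site E with total 1630 blocks.

Site E, total 1630 blocks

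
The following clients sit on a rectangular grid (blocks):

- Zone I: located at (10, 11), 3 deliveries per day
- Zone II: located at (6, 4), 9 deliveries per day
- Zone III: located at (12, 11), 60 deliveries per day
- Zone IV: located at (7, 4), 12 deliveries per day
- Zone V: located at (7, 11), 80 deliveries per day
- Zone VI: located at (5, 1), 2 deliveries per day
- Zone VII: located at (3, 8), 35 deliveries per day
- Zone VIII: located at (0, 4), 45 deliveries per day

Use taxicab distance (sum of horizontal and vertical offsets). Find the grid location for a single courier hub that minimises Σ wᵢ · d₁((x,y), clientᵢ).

(7, 11)

Manhattan distance separates: Σwᵢ(|x−xᵢ|+|y−yᵢ|) = Σwᵢ|x−xᵢ| + Σwᵢ|y−yᵢ|, so x and y are optimised independently as 1-D weighted medians.
Total weight W = 246; half = 123.
x-coordinate, sorted with cumulative weight:
  x=0 (Zone VIII, w=45) cum 45
  x=3 (Zone VII, w=35) cum 80
  x=5 (Zone VI, w=2) cum 82
  x=6 (Zone II, w=9) cum 91
  x=7 (Zone IV, w=12) cum 103
  x=7 (Zone V, w=80) cum 183  ← median
  x=10 (Zone I, w=3) cum 186
  x=12 (Zone III, w=60) cum 246
⇒ x* = 7
y-coordinate, sorted with cumulative weight:
  y=1 (Zone VI, w=2) cum 2
  y=4 (Zone II, w=9) cum 11
  y=4 (Zone IV, w=12) cum 23
  y=4 (Zone VIII, w=45) cum 68
  y=8 (Zone VII, w=35) cum 103
  y=11 (Zone I, w=3) cum 106
  y=11 (Zone III, w=60) cum 166  ← median
  y=11 (Zone V, w=80) cum 246
⇒ y* = 11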